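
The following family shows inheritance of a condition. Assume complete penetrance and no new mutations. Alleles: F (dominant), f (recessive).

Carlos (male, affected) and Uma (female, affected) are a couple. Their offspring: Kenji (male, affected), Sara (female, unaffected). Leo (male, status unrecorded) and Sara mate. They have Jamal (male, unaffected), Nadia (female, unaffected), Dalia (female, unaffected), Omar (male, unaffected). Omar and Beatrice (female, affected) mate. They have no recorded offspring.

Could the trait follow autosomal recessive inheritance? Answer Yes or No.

Under autosomal recessive, Sara (unaffected, female) cannot arise from Carlos (affected) × Uma (affected).

No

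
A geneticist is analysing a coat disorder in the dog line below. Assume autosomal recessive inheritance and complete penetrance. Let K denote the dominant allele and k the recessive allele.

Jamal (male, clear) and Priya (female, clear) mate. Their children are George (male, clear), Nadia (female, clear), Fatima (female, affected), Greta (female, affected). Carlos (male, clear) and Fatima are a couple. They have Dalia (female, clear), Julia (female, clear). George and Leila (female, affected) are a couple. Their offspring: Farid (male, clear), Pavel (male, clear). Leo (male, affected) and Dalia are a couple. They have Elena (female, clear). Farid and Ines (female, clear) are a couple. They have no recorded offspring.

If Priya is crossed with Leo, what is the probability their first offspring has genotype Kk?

1/2

Priya is clear so carries K and passed k to Fatima (kk), so Priya is Kk.
Leo is affected, so Leo is kk.
The cross gives 1/2 Kk : 1/2 kk, so P(offspring has genotype Kk) = 1/2.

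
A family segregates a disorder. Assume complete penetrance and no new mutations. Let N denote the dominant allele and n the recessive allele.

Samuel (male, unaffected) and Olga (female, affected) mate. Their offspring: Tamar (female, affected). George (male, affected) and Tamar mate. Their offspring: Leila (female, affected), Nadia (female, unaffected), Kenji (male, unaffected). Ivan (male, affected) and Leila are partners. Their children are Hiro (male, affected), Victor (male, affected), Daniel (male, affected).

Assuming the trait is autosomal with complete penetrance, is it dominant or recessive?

dominant

George and Tamar are both affected yet have an unaffected child Nadia. Under a recessive model two affected parents are homozygous and every child would be affected, so the trait cannot be recessive.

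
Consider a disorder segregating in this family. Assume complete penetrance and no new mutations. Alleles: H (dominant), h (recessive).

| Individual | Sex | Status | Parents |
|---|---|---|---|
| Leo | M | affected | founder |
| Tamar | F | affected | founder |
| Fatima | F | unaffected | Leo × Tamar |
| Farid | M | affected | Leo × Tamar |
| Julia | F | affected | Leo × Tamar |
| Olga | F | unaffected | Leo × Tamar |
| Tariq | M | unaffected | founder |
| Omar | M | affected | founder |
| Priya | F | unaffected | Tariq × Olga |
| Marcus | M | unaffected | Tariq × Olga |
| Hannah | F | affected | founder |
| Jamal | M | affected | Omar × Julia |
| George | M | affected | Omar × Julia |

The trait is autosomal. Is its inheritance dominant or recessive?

Leo and Tamar are both affected yet have an unaffected child Fatima. Under a recessive model two affected parents are homozygous and every child would be affected, so the trait cannot be recessive.

dominant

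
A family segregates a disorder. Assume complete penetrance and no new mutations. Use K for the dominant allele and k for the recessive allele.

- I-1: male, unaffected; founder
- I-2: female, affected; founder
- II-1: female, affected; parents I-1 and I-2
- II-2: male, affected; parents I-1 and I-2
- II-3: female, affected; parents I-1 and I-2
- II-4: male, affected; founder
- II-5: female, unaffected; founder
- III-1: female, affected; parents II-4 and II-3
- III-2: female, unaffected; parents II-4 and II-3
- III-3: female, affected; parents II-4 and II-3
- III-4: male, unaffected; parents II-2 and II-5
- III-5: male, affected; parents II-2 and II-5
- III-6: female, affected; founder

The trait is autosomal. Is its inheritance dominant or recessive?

II-4 and II-3 are both affected yet have an unaffected child III-2. Under a recessive model two affected parents are homozygous and every child would be affected, so the trait cannot be recessive.

dominant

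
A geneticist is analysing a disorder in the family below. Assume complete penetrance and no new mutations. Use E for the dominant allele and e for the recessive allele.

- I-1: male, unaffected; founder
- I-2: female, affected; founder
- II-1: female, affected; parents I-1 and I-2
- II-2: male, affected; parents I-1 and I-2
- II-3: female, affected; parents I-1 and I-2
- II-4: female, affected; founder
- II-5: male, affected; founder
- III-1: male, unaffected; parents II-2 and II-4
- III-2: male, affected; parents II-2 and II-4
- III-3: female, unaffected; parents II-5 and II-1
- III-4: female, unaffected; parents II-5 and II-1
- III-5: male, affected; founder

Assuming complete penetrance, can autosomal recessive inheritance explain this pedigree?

No

Under autosomal recessive, III-1 (unaffected, male) cannot arise from II-2 (affected) × II-4 (affected).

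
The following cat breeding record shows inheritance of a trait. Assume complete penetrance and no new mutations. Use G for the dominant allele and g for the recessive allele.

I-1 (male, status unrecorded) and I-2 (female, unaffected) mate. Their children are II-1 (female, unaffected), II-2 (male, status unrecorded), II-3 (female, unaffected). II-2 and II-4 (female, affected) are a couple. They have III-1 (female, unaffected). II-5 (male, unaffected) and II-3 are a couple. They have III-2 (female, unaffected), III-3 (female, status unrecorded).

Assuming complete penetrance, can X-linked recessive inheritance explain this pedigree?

Yes

A consistent assignment under X-linked recessive exists: I-1 X^G Y, I-2 X^G X^G, II-1 X^G X^G, II-2 X^G Y, II-3 X^G X^G, II-4 X^g X^g, II-5 X^G Y, III-1 X^G X^g, III-2 X^G X^G, III-3 X^G X^G.
In this assignment every recorded phenotype matches its genotype and every non-founder's genotype is obtainable from its parents' genotypes, so the pedigree is consistent.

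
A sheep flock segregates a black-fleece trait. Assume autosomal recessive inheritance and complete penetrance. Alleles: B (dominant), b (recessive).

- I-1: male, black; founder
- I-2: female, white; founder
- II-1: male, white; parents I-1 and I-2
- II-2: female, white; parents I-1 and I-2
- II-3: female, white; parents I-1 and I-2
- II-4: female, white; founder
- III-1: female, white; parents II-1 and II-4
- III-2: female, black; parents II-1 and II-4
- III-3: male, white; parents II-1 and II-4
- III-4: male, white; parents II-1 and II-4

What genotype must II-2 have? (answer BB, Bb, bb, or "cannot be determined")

From phenotype alone, II-2 is BB or Bb.
II-2 is white so carries B and received b from I-1 (bb), so II-2 is Bb.

Bb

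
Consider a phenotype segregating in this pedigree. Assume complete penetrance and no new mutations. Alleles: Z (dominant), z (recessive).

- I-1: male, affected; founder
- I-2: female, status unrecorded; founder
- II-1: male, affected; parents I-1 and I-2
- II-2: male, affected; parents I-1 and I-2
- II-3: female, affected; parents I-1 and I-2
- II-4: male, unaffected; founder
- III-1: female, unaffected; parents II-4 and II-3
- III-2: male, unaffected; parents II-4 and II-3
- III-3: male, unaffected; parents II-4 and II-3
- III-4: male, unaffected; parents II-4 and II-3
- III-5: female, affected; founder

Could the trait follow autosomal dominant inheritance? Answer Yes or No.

Yes

A consistent assignment under autosomal dominant exists: I-1 ZZ, I-2 Zz, II-1 ZZ, II-2 ZZ, II-3 Zz, II-4 zz, III-1 zz, III-2 zz, III-3 zz, III-4 zz, III-5 ZZ.
In this assignment every recorded phenotype matches its genotype and every non-founder's genotype is obtainable from its parents' genotypes, so the pedigree is consistent.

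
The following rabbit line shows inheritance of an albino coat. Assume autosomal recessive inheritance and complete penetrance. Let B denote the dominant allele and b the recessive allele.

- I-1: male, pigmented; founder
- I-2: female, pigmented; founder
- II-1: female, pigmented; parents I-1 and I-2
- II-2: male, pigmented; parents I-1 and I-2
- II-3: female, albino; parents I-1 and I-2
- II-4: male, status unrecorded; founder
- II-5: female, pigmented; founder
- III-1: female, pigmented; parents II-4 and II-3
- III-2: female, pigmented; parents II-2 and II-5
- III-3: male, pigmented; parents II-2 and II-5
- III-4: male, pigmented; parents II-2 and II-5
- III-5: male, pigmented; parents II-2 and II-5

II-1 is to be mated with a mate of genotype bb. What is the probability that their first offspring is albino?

1/3

I-1 is pigmented so carries B and passed b to II-3 (bb), so I-1 is Bb.
I-2 is pigmented so carries B and passed b to II-3 (bb), so I-2 is Bb.
II-1 is a pigmented offspring of I-1 (Bb) × I-2 (Bb), whose cross gives 1/4 BB : 1/2 Bb : 1/4 bb; conditioning on being pigmented, II-1 is BB with probability 1/3, Bb with probability 2/3.
Summing over parental genotype combinations, P(offspring is albino) = 2/3·1/2 = 1/3.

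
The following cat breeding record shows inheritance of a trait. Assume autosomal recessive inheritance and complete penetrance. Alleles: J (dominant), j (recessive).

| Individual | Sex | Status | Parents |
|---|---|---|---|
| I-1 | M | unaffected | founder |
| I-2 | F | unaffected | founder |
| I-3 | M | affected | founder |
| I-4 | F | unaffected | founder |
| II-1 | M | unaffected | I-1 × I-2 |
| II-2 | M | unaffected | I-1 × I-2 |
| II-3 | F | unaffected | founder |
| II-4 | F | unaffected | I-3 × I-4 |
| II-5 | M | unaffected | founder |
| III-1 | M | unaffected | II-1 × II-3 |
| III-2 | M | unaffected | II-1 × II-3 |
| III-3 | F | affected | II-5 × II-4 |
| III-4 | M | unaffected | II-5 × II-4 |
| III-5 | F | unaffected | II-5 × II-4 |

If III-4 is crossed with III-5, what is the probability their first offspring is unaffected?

II-5 is unaffected so carries J and passed j to III-3 (jj), so II-5 is Jj.
II-4 is unaffected so carries J and received j from I-3 (jj), so II-4 is Jj.
III-4 is an unaffected offspring of II-5 (Jj) × II-4 (Jj), whose cross gives 1/4 JJ : 1/2 Jj : 1/4 jj; conditioning on being unaffected, III-4 is JJ with probability 1/3, Jj with probability 2/3.
III-5 is an unaffected offspring of II-5 (Jj) × II-4 (Jj), whose cross gives 1/4 JJ : 1/2 Jj : 1/4 jj; conditioning on being unaffected, III-5 is JJ with probability 1/3, Jj with probability 2/3.
Summing over parental genotype combinations, P(offspring is unaffected) = 1/9·1 + 2/9·1 + 2/9·1 + 4/9·3/4 = 8/9.

8/9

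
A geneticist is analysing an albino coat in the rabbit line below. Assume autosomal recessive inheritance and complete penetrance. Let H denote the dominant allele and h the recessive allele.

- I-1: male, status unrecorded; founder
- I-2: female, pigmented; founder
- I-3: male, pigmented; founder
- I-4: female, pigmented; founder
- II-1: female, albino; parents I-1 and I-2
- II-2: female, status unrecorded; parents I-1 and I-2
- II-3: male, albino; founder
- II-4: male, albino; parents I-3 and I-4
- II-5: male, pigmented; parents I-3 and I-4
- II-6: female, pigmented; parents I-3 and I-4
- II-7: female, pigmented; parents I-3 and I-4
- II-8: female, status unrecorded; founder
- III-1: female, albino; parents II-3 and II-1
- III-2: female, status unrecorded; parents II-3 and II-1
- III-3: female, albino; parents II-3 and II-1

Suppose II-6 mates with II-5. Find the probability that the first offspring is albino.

I-3 is pigmented so carries H and passed h to II-4 (hh), so I-3 is Hh.
I-4 is pigmented so carries H and passed h to II-4 (hh), so I-4 is Hh.
II-6 is a pigmented offspring of I-3 (Hh) × I-4 (Hh), whose cross gives 1/4 HH : 1/2 Hh : 1/4 hh; conditioning on being pigmented, II-6 is HH with probability 1/3, Hh with probability 2/3.
II-5 is a pigmented offspring of I-3 (Hh) × I-4 (Hh), whose cross gives 1/4 HH : 1/2 Hh : 1/4 hh; conditioning on being pigmented, II-5 is HH with probability 1/3, Hh with probability 2/3.
Summing over parental genotype combinations, P(offspring is albino) = 4/9·1/4 = 1/9.

1/9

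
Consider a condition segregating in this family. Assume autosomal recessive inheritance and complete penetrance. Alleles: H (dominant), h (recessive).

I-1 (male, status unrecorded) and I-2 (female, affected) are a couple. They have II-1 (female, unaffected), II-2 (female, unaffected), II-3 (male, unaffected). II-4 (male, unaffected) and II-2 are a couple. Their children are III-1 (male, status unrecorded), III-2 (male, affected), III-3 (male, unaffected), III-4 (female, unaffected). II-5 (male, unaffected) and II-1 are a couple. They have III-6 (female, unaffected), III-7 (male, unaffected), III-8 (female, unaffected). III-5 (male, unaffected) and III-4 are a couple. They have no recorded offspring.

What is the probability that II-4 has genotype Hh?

II-4 is unaffected so carries H and passed h to III-2 (hh), so II-4 is Hh, giving P(Hh) = 1.

1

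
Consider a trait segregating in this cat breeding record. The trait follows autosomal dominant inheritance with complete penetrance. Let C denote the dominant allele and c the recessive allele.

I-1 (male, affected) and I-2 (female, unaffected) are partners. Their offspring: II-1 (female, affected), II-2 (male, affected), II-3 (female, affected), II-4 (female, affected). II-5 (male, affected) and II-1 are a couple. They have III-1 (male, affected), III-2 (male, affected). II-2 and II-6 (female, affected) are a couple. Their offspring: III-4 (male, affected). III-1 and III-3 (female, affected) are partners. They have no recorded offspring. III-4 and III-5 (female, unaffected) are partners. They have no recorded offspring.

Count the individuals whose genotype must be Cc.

4

Obligate heterozygotes: II-1 is affected so carries C and received c from I-2 (cc), so II-1 is Cc; II-2 is affected so carries C and received c from I-2 (cc), so II-2 is Cc; II-3 is affected so carries C and received c from I-2 (cc), so II-3 is Cc; II-4 is affected so carries C and received c from I-2 (cc), so II-4 is Cc.
Every other individual is either homozygous by phenotype or has at least one consistent homozygous assignment, so the count is 4.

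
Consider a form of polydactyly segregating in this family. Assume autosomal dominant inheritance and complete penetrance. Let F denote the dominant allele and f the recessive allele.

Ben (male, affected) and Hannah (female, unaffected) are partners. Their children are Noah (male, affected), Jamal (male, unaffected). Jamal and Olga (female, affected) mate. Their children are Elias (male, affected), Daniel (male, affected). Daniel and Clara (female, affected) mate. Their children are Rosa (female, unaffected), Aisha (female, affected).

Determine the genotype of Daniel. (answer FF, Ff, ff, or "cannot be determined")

Ff

From phenotype alone, Daniel is FF or Ff.
Daniel is affected so carries F and received f from Jamal (ff), so Daniel is Ff.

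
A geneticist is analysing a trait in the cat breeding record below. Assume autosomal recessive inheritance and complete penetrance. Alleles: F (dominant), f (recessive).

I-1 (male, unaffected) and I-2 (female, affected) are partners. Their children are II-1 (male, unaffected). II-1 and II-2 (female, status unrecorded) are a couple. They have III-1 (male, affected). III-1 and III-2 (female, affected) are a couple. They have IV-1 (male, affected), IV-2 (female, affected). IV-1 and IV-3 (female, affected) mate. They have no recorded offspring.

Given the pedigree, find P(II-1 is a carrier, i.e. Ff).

II-1 is unaffected so carries F and received f from I-2 (ff), so II-1 is Ff, giving P(Ff) = 1.

1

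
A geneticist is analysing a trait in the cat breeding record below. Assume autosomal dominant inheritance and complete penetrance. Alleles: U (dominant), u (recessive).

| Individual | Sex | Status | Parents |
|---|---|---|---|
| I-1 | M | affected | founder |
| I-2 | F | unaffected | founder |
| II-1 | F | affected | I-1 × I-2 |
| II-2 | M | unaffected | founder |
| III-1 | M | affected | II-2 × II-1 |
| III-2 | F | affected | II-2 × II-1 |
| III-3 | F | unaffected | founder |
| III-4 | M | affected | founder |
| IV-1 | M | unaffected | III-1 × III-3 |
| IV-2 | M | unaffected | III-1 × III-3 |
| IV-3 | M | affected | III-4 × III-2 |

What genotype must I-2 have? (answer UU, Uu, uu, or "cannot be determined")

uu

I-2 is unaffected, so I-2 is uu.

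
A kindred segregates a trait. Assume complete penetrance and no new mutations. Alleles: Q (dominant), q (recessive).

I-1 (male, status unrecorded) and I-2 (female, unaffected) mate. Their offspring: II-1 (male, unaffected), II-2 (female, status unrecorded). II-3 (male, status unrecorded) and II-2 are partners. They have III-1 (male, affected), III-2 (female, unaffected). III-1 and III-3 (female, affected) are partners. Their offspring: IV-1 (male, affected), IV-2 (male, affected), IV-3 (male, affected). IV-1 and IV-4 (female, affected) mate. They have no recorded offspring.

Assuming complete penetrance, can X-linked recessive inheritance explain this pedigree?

A consistent assignment under X-linked recessive exists: I-1 X^Q Y, I-2 X^Q X^q, II-1 X^Q Y, II-2 X^Q X^q, II-3 X^Q Y, III-1 X^q Y, III-2 X^Q X^Q, III-3 X^q X^q, IV-1 X^q Y, IV-2 X^q Y, IV-3 X^q Y, IV-4 X^q X^q.
In this assignment every recorded phenotype matches its genotype and every non-founder's genotype is obtainable from its parents' genotypes, so the pedigree is consistent.

Yes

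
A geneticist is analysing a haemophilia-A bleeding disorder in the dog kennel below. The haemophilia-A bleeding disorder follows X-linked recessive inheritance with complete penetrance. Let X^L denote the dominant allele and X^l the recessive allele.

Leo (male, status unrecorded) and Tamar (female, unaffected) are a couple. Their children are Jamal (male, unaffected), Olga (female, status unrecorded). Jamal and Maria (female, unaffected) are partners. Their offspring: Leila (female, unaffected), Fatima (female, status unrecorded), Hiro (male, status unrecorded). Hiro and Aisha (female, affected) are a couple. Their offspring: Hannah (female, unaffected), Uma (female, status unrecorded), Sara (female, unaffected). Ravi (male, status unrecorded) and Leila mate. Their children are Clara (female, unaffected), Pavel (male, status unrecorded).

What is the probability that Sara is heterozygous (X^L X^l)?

Sara is unaffected so carries L and received l from Aisha (X^l X^l), so Sara is X^L X^l, giving P(X^L X^l) = 1.

1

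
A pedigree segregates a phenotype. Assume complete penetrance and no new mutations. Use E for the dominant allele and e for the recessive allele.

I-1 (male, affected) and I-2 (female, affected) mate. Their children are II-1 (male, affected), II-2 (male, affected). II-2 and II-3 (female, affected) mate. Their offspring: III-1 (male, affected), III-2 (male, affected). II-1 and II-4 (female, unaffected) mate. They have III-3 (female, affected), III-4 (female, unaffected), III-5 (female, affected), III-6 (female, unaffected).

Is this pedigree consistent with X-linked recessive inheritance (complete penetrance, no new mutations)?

A consistent assignment under X-linked recessive exists: I-1 X^e Y, I-2 X^e X^e, II-1 X^e Y, II-2 X^e Y, II-3 X^e X^e, II-4 X^E X^e, III-1 X^e Y, III-2 X^e Y, III-3 X^e X^e, III-4 X^E X^e, III-5 X^e X^e, III-6 X^E X^e.
In this assignment every recorded phenotype matches its genotype and every non-founder's genotype is obtainable from its parents' genotypes, so the pedigree is consistent.

Yes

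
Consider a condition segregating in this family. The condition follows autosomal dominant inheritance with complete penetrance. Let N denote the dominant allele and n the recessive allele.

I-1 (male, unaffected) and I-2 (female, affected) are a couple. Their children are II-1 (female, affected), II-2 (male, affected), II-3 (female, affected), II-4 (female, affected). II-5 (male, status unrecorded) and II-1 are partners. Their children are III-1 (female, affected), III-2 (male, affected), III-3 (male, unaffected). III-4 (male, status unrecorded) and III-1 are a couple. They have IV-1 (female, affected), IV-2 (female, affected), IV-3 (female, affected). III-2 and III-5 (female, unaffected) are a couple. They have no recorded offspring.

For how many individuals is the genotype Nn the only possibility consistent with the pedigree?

Obligate heterozygotes: II-1 is affected so carries N and received n from I-1 (nn), so II-1 is Nn; II-2 is affected so carries N and received n from I-1 (nn), so II-2 is Nn; II-3 is affected so carries N and received n from I-1 (nn), so II-3 is Nn; II-4 is affected so carries N and received n from I-1 (nn), so II-4 is Nn.
Every other individual is either homozygous by phenotype or has at least one consistent homozygous assignment, so the count is 4.

4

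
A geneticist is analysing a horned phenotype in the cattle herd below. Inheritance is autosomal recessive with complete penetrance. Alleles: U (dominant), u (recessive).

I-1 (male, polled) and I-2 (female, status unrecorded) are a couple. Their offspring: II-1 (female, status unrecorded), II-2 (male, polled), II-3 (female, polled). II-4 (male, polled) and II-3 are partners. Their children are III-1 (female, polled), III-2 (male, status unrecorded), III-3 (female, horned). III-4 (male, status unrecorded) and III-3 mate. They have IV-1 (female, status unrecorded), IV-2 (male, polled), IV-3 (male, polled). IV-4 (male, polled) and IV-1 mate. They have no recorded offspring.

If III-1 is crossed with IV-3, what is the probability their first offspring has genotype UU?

II-4 is polled so carries U and passed u to III-3 (uu), so II-4 is Uu.
II-3 is polled so carries U and passed u to III-3 (uu), so II-3 is Uu.
III-1 is a polled offspring of II-4 (Uu) × II-3 (Uu), whose cross gives 1/4 UU : 1/2 Uu : 1/4 uu; conditioning on being polled, III-1 is UU with probability 1/3, Uu with probability 2/3.
IV-3 is polled so carries U and received u from III-3 (uu), so IV-3 is Uu.
Summing over parental genotype combinations, P(offspring has genotype UU) = 1/3·1/2 + 2/3·1/4 = 1/3.

1/3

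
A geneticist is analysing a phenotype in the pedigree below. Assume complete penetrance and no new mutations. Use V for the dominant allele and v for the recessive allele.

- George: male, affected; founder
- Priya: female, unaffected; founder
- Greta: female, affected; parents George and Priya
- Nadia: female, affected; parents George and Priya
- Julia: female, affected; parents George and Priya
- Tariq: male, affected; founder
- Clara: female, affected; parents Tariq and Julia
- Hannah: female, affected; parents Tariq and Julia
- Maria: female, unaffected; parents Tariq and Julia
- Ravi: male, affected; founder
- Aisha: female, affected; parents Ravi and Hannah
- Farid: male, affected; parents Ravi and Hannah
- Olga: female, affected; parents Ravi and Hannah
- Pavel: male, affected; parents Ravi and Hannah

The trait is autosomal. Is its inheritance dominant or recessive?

Tariq and Julia are both affected yet have an unaffected child Maria. Under a recessive model two affected parents are homozygous and every child would be affected, so the trait cannot be recessive.

dominant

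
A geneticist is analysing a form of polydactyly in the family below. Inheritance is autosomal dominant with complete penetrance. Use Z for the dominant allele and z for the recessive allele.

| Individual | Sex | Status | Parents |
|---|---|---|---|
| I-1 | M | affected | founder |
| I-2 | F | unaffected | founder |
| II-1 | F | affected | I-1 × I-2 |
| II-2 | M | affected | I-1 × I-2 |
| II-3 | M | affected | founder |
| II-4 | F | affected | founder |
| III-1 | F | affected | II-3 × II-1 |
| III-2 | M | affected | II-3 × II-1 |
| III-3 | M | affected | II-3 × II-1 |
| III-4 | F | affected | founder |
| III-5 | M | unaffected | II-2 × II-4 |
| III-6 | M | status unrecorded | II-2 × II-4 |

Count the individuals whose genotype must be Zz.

Obligate heterozygotes: II-1 is affected so carries Z and received z from I-2 (zz), so II-1 is Zz; II-2 is affected so carries Z and received z from I-2 (zz), so II-2 is Zz; II-4 is affected so carries Z and passed z to III-5 (zz), so II-4 is Zz.
Every other individual is either homozygous by phenotype or has at least one consistent homozygous assignment, so the count is 3.

3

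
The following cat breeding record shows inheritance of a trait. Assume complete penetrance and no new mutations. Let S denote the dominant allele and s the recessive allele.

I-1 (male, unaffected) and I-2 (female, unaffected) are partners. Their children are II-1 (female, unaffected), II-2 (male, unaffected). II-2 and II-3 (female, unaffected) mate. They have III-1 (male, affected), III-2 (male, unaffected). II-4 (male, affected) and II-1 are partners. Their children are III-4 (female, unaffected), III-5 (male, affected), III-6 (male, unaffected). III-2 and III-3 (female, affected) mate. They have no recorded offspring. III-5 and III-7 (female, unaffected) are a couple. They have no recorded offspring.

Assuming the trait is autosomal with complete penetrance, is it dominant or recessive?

recessive

II-2 and II-3 are both unaffected yet have an affected child III-1. Under dominance, an affected child requires at least one affected parent, so the trait cannot be dominant.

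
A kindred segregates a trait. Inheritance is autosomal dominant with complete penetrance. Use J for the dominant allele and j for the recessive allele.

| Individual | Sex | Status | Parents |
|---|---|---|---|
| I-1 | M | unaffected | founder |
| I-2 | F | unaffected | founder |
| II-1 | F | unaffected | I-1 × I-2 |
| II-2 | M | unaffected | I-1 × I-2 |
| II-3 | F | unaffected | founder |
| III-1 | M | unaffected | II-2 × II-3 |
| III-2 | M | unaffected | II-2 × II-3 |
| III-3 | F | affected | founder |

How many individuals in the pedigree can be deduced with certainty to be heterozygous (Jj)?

0

No individual's genotype is forced to Jj by the pedigree, so the count is 0.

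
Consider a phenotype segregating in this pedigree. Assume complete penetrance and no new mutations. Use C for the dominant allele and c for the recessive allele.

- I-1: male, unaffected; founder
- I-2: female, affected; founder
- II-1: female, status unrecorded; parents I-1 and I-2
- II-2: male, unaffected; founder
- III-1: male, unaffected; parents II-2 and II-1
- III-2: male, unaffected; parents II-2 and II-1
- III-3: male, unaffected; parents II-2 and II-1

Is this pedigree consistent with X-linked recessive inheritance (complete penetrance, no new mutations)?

Yes

A consistent assignment under X-linked recessive exists: I-1 X^C Y, I-2 X^c X^c, II-1 X^C X^c, II-2 X^C Y, III-1 X^C Y, III-2 X^C Y, III-3 X^C Y.
In this assignment every recorded phenotype matches its genotype and every non-founder's genotype is obtainable from its parents' genotypes, so the pedigree is consistent.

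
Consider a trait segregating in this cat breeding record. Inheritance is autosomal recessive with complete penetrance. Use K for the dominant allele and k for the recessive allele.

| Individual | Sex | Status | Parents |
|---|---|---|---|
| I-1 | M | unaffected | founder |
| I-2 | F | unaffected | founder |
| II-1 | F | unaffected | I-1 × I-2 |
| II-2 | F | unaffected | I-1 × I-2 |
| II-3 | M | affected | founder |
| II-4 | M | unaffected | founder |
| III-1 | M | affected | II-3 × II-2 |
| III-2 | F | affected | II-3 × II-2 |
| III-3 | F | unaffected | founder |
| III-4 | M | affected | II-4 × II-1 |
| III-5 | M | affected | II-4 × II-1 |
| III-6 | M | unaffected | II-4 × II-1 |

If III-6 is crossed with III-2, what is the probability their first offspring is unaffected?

II-4 is unaffected so carries K and passed k to III-4 (kk), so II-4 is Kk.
II-1 is unaffected so carries K and passed k to III-4 (kk), so II-1 is Kk.
III-6 is an unaffected offspring of II-4 (Kk) × II-1 (Kk), whose cross gives 1/4 KK : 1/2 Kk : 1/4 kk; conditioning on being unaffected, III-6 is KK with probability 1/3, Kk with probability 2/3.
III-2 is affected, so III-2 is kk.
Summing over parental genotype combinations, P(offspring is unaffected) = 1/3·1 + 2/3·1/2 = 2/3.

2/3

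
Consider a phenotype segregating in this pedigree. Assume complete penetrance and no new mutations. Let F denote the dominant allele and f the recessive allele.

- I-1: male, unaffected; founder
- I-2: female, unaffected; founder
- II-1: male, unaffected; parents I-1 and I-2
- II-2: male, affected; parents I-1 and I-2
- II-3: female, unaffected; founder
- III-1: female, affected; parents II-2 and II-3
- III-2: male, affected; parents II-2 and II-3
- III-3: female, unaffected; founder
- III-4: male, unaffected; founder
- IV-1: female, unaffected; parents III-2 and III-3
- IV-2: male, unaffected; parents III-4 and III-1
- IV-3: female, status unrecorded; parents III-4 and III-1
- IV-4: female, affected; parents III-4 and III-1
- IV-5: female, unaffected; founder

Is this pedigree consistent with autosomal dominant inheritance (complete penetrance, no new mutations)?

Under autosomal dominant, II-2 (affected, male) cannot arise from I-1 (unaffected) × I-2 (unaffected).

No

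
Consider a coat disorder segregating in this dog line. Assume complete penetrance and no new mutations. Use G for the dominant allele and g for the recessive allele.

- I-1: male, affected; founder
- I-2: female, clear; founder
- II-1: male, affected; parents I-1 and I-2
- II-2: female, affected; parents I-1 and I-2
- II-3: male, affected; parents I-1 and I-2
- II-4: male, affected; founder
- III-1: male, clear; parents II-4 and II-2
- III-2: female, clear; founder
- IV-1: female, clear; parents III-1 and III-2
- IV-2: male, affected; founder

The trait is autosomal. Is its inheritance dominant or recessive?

dominant

II-4 and II-2 are both affected yet have a clear child III-1. Under a recessive model two affected parents are homozygous and every child would be affected, so the trait cannot be recessive.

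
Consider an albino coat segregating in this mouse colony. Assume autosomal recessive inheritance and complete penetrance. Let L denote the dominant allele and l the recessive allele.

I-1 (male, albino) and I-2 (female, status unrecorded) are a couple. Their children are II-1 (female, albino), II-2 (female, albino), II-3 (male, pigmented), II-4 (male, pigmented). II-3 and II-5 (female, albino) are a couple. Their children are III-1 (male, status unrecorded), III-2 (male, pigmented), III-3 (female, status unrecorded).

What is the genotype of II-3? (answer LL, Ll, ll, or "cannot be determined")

From phenotype alone, II-3 is LL or Ll.
II-3 is pigmented so carries L and received l from I-1 (ll), so II-3 is Ll.

Ll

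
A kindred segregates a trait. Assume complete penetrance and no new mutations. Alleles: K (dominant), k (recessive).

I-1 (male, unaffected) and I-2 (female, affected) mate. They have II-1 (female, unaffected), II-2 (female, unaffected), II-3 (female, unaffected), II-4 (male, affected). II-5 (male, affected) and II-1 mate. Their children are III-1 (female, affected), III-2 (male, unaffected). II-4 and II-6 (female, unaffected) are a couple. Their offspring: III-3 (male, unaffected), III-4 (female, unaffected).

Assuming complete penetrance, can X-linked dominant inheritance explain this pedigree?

Under X-linked dominant, III-4 (unaffected, female) cannot arise from II-4 (affected) × II-6 (unaffected).

No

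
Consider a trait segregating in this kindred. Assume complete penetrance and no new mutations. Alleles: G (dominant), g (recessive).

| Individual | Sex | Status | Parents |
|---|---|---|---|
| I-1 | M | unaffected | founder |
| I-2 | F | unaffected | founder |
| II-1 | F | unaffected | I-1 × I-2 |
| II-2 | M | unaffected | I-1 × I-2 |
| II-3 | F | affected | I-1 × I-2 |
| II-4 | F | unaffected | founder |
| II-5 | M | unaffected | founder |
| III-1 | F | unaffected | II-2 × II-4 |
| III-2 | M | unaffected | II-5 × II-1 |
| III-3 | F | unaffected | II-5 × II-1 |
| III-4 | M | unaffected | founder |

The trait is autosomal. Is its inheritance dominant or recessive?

I-1 and I-2 are both unaffected yet have an affected child II-3. Under dominance, an affected child requires at least one affected parent, so the trait cannot be dominant.

recessive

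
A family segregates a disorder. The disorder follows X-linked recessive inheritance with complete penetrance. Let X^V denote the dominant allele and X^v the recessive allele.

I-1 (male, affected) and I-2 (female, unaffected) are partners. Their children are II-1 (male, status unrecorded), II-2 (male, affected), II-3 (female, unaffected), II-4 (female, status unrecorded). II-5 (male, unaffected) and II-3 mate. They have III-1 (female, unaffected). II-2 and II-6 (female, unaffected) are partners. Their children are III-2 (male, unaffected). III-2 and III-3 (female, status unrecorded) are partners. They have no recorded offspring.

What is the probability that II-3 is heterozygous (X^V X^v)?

II-3 is unaffected so carries V and received v from I-1 (X^v Y), so II-3 is X^V X^v, giving P(X^V X^v) = 1.

1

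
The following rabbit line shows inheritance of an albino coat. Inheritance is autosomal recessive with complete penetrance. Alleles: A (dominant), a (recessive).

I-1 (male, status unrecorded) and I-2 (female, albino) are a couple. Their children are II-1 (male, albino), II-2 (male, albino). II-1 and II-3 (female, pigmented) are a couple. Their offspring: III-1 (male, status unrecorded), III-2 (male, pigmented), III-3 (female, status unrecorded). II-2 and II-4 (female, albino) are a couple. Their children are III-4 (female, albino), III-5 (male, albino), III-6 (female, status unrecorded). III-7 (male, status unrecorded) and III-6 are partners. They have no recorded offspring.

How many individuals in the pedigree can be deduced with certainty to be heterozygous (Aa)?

Obligate heterozygotes: III-2 is pigmented so carries A and received a from II-1 (aa), so III-2 is Aa.
Every other individual is either homozygous by phenotype or has at least one consistent homozygous assignment, so the count is 1.

1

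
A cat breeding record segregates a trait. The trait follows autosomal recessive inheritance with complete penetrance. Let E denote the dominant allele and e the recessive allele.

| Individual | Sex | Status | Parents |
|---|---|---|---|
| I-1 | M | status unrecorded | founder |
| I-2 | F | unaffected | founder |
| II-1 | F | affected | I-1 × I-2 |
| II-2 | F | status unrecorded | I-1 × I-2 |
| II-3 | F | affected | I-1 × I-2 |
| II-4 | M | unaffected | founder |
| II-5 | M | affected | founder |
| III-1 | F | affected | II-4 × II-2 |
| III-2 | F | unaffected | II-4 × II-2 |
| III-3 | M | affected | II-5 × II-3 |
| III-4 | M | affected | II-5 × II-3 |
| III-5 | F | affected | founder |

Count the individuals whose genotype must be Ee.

Obligate heterozygotes: I-2 is unaffected so carries E and passed e to II-1 (ee), so I-2 is Ee; II-4 is unaffected so carries E and passed e to III-1 (ee), so II-4 is Ee.
Every other individual is either homozygous by phenotype or has at least one consistent homozygous assignment, so the count is 2.

2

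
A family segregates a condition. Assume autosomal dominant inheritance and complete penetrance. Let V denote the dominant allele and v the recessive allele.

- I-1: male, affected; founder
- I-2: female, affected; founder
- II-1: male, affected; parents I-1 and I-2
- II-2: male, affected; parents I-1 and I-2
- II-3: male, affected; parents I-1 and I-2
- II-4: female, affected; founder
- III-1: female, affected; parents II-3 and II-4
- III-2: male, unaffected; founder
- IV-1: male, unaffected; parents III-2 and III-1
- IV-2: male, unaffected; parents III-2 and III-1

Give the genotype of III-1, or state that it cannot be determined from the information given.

From phenotype alone, III-1 is VV or Vv.
III-1 is affected so carries V and passed v to IV-1 (vv), so III-1 is Vv.

Vv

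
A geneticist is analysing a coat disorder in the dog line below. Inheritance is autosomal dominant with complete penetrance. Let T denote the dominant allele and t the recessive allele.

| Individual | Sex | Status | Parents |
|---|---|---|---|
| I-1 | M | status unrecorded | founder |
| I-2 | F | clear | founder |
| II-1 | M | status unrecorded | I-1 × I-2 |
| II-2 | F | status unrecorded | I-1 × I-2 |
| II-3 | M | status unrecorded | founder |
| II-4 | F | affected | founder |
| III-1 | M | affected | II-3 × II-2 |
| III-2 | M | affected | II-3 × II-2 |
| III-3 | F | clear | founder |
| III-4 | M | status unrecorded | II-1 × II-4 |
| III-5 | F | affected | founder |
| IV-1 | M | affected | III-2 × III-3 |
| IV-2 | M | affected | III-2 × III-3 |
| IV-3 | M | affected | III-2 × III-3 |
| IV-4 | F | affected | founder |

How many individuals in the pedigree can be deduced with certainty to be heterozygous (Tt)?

Obligate heterozygotes: IV-1 is affected so carries T and received t from III-3 (tt), so IV-1 is Tt; IV-2 is affected so carries T and received t from III-3 (tt), so IV-2 is Tt; IV-3 is affected so carries T and received t from III-3 (tt), so IV-3 is Tt.
Every other individual is either homozygous by phenotype or has at least one consistent homozygous assignment, so the count is 3.

3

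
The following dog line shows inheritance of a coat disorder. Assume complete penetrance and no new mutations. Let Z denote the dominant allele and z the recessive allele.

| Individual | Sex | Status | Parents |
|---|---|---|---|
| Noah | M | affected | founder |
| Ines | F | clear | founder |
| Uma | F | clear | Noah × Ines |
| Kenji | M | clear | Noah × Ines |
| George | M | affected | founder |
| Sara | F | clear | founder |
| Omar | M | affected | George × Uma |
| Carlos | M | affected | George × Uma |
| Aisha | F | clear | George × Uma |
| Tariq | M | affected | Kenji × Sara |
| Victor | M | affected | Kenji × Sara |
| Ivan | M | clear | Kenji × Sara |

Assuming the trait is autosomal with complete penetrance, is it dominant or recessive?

recessive

Kenji and Sara are both clear yet have an affected child Tariq. Under dominance, an affected child requires at least one affected parent, so the trait cannot be dominant.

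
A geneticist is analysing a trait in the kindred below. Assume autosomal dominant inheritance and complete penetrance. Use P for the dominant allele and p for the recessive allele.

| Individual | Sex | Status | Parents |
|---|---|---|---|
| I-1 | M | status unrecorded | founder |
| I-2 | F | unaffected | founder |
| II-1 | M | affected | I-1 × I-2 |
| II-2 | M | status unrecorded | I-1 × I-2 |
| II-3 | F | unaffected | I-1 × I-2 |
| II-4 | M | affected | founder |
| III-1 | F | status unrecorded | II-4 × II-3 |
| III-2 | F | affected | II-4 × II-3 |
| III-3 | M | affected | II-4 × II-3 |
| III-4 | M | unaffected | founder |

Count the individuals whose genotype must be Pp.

4

Obligate heterozygotes: I-1 passed P to II-1 (Pp, whose p came from I-2) and passed p to II-3 (pp), so I-1 is Pp; II-1 is affected so carries P and received p from I-2 (pp), so II-1 is Pp; III-2 is affected so carries P and received p from II-3 (pp), so III-2 is Pp; III-3 is affected so carries P and received p from II-3 (pp), so III-3 is Pp.
Every other individual is either homozygous by phenotype or has at least one consistent homozygous assignment, so the count is 4.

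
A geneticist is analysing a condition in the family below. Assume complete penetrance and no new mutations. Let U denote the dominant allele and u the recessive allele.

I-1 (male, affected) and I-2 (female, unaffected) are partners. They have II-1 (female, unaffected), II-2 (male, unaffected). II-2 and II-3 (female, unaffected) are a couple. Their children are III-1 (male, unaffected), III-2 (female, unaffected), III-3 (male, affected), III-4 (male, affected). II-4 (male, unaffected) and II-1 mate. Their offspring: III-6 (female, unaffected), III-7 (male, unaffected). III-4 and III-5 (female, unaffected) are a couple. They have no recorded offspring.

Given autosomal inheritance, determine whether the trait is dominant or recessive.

II-2 and II-3 are both unaffected yet have an affected child III-3. Under dominance, an affected child requires at least one affected parent, so the trait cannot be dominant.

recessive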